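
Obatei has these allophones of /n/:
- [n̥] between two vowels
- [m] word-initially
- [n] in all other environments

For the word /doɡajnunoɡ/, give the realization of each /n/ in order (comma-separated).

Occurrence 1 (position 6): no conditioning environment matches → elsewhere allophone [n].
Occurrence 2 (position 8): between two vowels → [n̥].

[n], [n̥]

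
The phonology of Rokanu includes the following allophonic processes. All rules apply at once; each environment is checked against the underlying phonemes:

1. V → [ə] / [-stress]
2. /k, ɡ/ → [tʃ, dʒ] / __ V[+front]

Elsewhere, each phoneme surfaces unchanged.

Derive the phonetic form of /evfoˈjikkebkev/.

[əvfəˈjiktʃəbtʃəv]

Rule 1 applies to /e/ (word-initial: in an unstressed syllable) → [ə].
/v/ — not in any rule's target class → [v].
/f/ (between /v/ and /o/): no rule targets it → [f].
Rule 1 applies to /o/ (between /f/ and /j/: in an unstressed syllable) → [ə].
/j/ stays [j].
/i/ (between /j/ and /k/): rule 1 targets it, but not in an unstressed syllable → unchanged [i].
/k/ (between /i/ and /k/) is in the target of rule 2 but the environment (before a front vowel) is not met → [k].
Rule 2 applies to /k/ (between /k/ and /e/: before a front vowel) → [tʃ].
/e/ (between /k/ and /b/) occurs in an unstressed syllable → [ə] by rule 1.
/b/ (between /e/ and /k/): no rule targets it → [b].
/k/ — between /b/ and /e/, before a front vowel — surfaces as [tʃ] (rule 2).
/e/ (between /k/ and /v/) occurs in an unstressed syllable → [ə] by rule 1.
/v/ stays [v].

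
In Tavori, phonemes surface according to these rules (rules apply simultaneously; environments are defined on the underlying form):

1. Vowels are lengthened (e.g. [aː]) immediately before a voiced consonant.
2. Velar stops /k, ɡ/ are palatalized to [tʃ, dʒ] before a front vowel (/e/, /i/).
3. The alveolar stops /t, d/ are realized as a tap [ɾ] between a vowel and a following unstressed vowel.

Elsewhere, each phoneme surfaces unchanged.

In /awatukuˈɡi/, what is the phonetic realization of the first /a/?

Rule 1 applies to /a/ (word-initial: before a voiced consonant) → [aː].

[aː]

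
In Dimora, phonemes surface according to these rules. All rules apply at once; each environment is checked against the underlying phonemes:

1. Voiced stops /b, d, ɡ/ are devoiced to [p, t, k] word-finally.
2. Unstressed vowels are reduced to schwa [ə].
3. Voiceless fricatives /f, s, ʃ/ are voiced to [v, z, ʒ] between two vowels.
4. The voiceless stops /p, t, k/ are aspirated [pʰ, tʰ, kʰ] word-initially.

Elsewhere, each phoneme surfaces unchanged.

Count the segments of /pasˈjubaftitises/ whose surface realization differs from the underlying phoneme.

7

Segments that undergo a rule: /p/ → [pʰ] (rule 4); /a/ → [ə] (rule 2); /a/ → [ə] (rule 2); /i/ → [ə] (rule 2); /i/ → [ə] (rule 2); /s/ → [z] (rule 3); /e/ → [ə] (rule 2).
All other segments surface unchanged.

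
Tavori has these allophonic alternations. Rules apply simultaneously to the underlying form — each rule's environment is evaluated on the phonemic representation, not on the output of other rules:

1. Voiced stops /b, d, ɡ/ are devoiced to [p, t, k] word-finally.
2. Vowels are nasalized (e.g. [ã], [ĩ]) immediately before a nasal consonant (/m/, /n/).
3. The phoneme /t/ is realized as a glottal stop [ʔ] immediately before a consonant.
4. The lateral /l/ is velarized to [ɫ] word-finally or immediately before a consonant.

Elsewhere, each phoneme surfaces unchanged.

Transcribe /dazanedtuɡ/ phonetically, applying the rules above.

/d/ — word-initial; rule 1 does not apply here → [d].
/a/ (between /d/ and /z/) is in the target of rule 2 but the environment (before a nasal consonant) is not met → [a].
/a/ meets the environment for rule 2 (before a nasal consonant) → [ã].
/e/ (between /n/ and /d/): rule 2 targets it, but not before a nasal consonant → unchanged [e].
/d/ (between /e/ and /t/) is in the target of rule 1 but the environment (word-finally) is not met → [d].
/t/ (between /d/ and /u/) is in the target of rule 3 but the environment (immediately before a consonant) is not met → [t].
/u/ (between /t/ and /ɡ/): rule 2 targets it, but not before a nasal consonant → unchanged [u].
Rule 1 applies to /ɡ/ (word-final: word-finally) → [k].

[dazãnedtuk]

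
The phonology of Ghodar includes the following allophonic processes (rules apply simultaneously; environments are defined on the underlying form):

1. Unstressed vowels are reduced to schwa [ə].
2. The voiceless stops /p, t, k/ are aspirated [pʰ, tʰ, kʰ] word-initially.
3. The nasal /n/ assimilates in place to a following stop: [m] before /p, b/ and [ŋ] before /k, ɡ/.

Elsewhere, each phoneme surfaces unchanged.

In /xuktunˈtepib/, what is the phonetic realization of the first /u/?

[ə]

/u/ (between /x/ and /k/): in an unstressed syllable, so rule 1 applies → [ə].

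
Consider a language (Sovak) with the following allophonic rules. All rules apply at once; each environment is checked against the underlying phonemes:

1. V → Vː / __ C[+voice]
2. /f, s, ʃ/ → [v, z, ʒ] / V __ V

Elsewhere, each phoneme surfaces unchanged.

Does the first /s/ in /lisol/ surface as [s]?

/s/ (between /i/ and /o/): between two vowels, so rule 2 applies → [z].
The actual realization is [z], not [s].

No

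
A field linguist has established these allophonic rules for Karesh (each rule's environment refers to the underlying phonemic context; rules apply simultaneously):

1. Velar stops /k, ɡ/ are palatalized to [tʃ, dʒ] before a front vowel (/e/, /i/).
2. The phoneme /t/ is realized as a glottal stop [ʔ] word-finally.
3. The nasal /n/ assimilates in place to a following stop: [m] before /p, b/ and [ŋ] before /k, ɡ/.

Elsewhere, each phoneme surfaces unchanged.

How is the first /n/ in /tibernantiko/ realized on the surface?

[n]

/n/ — between /r/ and /a/; rule 3 does not apply here → [n].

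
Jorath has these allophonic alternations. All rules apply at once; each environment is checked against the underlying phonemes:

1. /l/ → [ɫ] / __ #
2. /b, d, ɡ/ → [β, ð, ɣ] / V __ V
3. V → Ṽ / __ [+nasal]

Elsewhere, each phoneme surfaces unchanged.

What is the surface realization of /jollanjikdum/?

[jollãnjikdũm]

/o/ — between /j/ and /l/; rule 3 does not apply here → [o].
/l/ — between /o/ and /l/; rule 1 does not apply here → [l].
/l/ (between /l/ and /a/): rule 1 targets it, but not word-finally → unchanged [l].
/a/ meets the environment for rule 3 (before a nasal consonant) → [ã].
/i/ (between /j/ and /k/) is in the target of rule 3 but the environment (before a nasal consonant) is not met → [i].
/d/ — between /k/ and /u/; rule 2 does not apply here → [d].
/u/ meets the environment for rule 3 (before a nasal consonant) → [ũ].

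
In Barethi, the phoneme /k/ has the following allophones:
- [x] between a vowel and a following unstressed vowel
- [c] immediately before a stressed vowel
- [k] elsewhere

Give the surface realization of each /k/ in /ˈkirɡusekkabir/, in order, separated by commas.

[c], [k], [k]

Occurrence 1 (position 1): immediately before a stressed vowel → [c].
Occurrence 2 (position 8): no conditioning environment matches → elsewhere allophone [k].
Occurrence 3 (position 9): no conditioning environment matches → elsewhere allophone [k].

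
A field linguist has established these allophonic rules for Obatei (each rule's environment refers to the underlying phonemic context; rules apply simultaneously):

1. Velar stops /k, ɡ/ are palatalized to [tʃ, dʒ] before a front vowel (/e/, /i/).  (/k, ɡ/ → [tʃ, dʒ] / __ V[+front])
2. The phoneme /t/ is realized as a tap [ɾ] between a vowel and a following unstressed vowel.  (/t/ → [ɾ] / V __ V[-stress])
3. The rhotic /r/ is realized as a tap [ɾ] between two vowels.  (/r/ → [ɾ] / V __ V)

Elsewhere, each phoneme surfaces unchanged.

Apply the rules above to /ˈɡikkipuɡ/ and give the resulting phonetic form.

/ɡ/ — word-initial, before a front vowel — surfaces as [dʒ] (rule 1).
/i/ stays [i].
/k/ (between /i/ and /k/): rule 1 targets it, but not before a front vowel → unchanged [k].
/k/ — between /k/ and /i/, before a front vowel — surfaces as [tʃ] (rule 1).
/i/ (between /k/ and /p/) is unaffected → [i].
/p/ stays [p].
/u/ stays [u].
/ɡ/ (word-final) is in the target of rule 1 but the environment (before a front vowel) is not met → [ɡ].

[ˈdʒiktʃipuɡ]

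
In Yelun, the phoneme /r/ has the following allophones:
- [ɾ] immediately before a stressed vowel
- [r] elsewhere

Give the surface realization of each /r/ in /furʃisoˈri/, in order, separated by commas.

Occurrence 1 (position 3): no conditioning environment matches → elsewhere allophone [r].
Occurrence 2 (position 8): immediately before a stressed vowel → [ɾ].

[r], [ɾ]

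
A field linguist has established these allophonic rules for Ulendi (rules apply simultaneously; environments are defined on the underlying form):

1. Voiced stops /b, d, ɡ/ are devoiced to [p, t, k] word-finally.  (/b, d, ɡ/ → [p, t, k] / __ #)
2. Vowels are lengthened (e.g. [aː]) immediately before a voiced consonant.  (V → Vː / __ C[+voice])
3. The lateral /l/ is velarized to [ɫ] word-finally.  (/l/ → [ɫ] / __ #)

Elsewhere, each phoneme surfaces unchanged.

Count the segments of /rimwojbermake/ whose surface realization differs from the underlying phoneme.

Segments that undergo a rule: /i/ → [iː] (rule 2); /o/ → [oː] (rule 2); /e/ → [eː] (rule 2).
All other segments surface unchanged.

3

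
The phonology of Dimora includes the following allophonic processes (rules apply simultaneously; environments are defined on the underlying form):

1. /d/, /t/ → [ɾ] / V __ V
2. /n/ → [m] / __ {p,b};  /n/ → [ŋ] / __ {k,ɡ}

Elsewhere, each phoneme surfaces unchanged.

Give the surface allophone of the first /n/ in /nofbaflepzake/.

/n/ — word-initial; rule 2 does not apply here → [n].

[n]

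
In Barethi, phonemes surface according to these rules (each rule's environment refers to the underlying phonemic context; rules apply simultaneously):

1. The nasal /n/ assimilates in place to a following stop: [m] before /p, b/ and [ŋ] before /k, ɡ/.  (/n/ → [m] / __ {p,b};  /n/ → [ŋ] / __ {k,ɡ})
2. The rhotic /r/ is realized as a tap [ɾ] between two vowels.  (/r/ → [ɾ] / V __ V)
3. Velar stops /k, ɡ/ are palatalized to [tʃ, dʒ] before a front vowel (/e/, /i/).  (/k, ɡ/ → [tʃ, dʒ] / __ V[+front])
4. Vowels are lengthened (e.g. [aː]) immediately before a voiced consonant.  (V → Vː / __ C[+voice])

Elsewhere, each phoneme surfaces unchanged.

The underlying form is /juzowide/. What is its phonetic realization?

[juːzoːwiːde]

/u/ (between /j/ and /z/) occurs before a voiced consonant → [uː] by rule 4.
/o/ (between /z/ and /w/) occurs before a voiced consonant → [oː] by rule 4.
/i/ — between /w/ and /d/, before a voiced consonant — surfaces as [iː] (rule 4).
/e/ (word-final): rule 4 targets it, but not before a voiced consonant → unchanged [e].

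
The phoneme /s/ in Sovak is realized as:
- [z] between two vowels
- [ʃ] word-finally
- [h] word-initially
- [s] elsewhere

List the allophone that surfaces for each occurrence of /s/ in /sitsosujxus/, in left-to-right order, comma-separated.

[h], [s], [z], [ʃ]

Occurrence 1 (position 1): word-initially → [h].
Occurrence 2 (position 4): no conditioning environment matches → elsewhere allophone [s].
Occurrence 3 (position 6): between two vowels → [z].
Occurrence 4 (position 11): word-finally → [ʃ].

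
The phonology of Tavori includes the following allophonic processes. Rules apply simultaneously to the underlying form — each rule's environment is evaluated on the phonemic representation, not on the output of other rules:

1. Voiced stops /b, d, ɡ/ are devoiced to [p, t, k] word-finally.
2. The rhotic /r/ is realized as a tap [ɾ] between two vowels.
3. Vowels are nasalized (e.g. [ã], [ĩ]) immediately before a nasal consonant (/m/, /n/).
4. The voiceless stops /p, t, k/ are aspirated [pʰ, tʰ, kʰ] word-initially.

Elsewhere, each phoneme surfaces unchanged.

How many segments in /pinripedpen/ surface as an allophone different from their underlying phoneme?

3

Segments that undergo a rule: /p/ → [pʰ] (rule 4); /i/ → [ĩ] (rule 3); /e/ → [ẽ] (rule 3).
All other segments surface unchanged.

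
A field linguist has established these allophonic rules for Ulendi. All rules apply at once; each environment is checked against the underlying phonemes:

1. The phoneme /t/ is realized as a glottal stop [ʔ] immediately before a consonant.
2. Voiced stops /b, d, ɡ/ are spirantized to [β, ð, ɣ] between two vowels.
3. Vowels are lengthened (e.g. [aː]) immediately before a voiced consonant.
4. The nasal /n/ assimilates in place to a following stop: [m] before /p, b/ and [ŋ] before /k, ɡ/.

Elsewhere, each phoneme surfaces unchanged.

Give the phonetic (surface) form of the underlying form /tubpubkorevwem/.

[tuːbpuːbkoːreːvweːm]

/t/ (word-initial) is in the target of rule 1 but the environment (immediately before a consonant) is not met → [t].
Rule 3 applies to /u/ (between /t/ and /b/: before a voiced consonant) → [uː].
/b/ (between /u/ and /p/): rule 2 targets it, but not between two vowels → unchanged [b].
/p/ (between /b/ and /u/) is unaffected → [p].
/u/ (between /p/ and /b/) occurs before a voiced consonant → [uː] by rule 3.
/b/ — between /u/ and /k/; rule 2 does not apply here → [b].
/k/ (between /b/ and /o/): no rule targets it → [k].
/o/ (between /k/ and /r/) occurs before a voiced consonant → [oː] by rule 3.
/r/ (between /o/ and /e/): no rule targets it → [r].
Rule 3 applies to /e/ (between /r/ and /v/: before a voiced consonant) → [eː].
/v/ (between /e/ and /w/) is unaffected → [v].
/w/ stays [w].
/e/ (between /w/ and /m/): before a voiced consonant, so rule 3 applies → [eː].
/m/ — not in any rule's target class → [m].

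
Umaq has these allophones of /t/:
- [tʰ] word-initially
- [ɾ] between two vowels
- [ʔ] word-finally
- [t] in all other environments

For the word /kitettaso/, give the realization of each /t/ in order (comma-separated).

[ɾ], [t], [t]

Occurrence 1 (position 3): between two vowels → [ɾ].
Occurrence 2 (position 5): no conditioning environment matches → elsewhere allophone [t].
Occurrence 3 (position 6): no conditioning environment matches → elsewhere allophone [t].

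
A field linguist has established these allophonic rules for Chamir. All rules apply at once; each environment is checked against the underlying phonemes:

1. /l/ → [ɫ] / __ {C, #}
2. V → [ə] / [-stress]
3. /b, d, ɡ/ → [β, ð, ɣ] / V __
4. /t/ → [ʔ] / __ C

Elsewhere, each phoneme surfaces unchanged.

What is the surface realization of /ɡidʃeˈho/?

[ɡəðʃəˈho]

/ɡ/ (word-initial) is in the target of rule 3 but the environment (immediately after a vowel) is not met → [ɡ].
/i/ meets the environment for rule 2 (in an unstressed syllable) → [ə].
/d/ meets the environment for rule 3 (immediately after a vowel) → [ð].
/ʃ/ (between /d/ and /e/) is unaffected → [ʃ].
/e/ meets the environment for rule 2 (in an unstressed syllable) → [ə].
/h/ (between /e/ and /o/): no rule targets it → [h].
/o/ — word-final; rule 2 does not apply here → [o].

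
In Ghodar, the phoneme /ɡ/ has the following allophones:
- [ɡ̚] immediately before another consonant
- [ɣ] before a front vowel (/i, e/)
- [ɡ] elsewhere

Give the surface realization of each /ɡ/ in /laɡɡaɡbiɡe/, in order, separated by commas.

[ɡ̚], [ɡ], [ɡ̚], [ɣ]

Occurrence 1 (position 3): immediately before another consonant → [ɡ̚].
Occurrence 2 (position 4): no conditioning environment matches → elsewhere allophone [ɡ].
Occurrence 3 (position 6): immediately before another consonant → [ɡ̚].
Occurrence 4 (position 9): before a front vowel (/i, e/) → [ɣ].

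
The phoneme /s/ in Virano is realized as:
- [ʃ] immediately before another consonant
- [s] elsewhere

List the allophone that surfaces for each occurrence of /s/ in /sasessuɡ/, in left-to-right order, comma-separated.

Occurrence 1 (position 1): no conditioning environment matches → elsewhere allophone [s].
Occurrence 2 (position 3): no conditioning environment matches → elsewhere allophone [s].
Occurrence 3 (position 5): immediately before another consonant → [ʃ].
Occurrence 4 (position 6): no conditioning environment matches → elsewhere allophone [s].

[s], [s], [ʃ], [s]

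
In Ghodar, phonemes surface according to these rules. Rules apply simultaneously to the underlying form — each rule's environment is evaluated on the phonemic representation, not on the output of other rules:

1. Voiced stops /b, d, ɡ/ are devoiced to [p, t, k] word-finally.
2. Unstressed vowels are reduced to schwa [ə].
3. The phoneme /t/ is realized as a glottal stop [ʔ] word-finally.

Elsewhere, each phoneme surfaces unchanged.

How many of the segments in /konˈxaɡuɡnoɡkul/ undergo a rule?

Segments that undergo a rule: /o/ → [ə] (rule 2); /u/ → [ə] (rule 2); /o/ → [ə] (rule 2); /u/ → [ə] (rule 2).
All other segments surface unchanged.

4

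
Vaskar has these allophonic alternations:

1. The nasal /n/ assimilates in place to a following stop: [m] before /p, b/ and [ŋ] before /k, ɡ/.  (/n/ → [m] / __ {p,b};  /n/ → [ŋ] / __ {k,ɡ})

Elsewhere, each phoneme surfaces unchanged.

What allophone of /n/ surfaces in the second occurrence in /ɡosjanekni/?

[n]

/n/ — between /k/ and /i/; rule 1 does not apply here → [n].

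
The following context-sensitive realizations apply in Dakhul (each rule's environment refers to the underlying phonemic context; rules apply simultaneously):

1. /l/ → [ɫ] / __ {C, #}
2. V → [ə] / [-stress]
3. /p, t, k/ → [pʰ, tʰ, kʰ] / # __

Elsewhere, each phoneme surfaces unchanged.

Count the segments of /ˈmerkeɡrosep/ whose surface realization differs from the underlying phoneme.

3

Segments that undergo a rule: /e/ → [ə] (rule 2); /o/ → [ə] (rule 2); /e/ → [ə] (rule 2).
All other segments surface unchanged.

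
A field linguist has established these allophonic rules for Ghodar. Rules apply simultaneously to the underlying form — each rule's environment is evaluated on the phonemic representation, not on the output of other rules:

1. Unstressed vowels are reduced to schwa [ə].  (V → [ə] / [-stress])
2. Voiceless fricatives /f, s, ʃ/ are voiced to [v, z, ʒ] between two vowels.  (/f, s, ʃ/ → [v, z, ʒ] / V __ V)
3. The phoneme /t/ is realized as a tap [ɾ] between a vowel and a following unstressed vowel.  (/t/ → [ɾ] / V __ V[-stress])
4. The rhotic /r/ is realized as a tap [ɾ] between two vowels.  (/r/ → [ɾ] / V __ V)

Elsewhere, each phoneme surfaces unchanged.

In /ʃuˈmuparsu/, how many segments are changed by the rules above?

3

Segments that undergo a rule: /u/ → [ə] (rule 1); /a/ → [ə] (rule 1); /u/ → [ə] (rule 1).
All other segments surface unchanged.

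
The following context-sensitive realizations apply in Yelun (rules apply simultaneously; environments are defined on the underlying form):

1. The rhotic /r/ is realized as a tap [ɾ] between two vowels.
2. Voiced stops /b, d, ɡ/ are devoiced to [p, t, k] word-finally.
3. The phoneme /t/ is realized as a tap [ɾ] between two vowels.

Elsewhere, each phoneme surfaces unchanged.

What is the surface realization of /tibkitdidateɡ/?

/t/ (word-initial): rule 3 targets it, but not between two vowels → unchanged [t].
/i/ stays [i].
/b/ — between /i/ and /k/; rule 2 does not apply here → [b].
/k/ (between /b/ and /i/): no rule targets it → [k].
/i/ (between /k/ and /t/): no rule targets it → [i].
/t/ (between /i/ and /d/) fails the environment for rule 3, so it stays [t].
/d/ (between /t/ and /i/) is in the target of rule 2 but the environment (word-finally) is not met → [d].
/i/ (between /d/ and /d/) is unaffected → [i].
/d/ (between /i/ and /a/) fails the environment for rule 2, so it stays [d].
/a/ (between /d/ and /t/): no rule targets it → [a].
/t/ — between /a/ and /e/, between two vowels — surfaces as [ɾ] (rule 3).
/e/ — not in any rule's target class → [e].
/ɡ/ (word-final): word-finally, so rule 2 applies → [k].

[tibkitdidaɾek]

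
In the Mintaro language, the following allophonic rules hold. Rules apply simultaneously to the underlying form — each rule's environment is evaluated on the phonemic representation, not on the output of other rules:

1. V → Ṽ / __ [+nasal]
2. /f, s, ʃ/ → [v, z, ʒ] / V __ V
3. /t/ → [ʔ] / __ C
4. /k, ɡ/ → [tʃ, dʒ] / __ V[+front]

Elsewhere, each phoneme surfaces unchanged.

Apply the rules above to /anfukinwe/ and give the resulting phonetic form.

[ãnfutʃĩnwe]

/a/ (word-initial): before a nasal consonant, so rule 1 applies → [ã].
/n/ — not in any rule's target class → [n].
/f/ (between /n/ and /u/) is in the target of rule 2 but the environment (between two vowels) is not met → [f].
/u/ (between /f/ and /k/) is in the target of rule 1 but the environment (before a nasal consonant) is not met → [u].
Rule 4 applies to /k/ (between /u/ and /i/: before a front vowel) → [tʃ].
/i/ (between /k/ and /n/): before a nasal consonant, so rule 1 applies → [ĩ].
/n/ — not in any rule's target class → [n].
/w/ (between /n/ and /e/) is unaffected → [w].
/e/ (word-final): rule 1 targets it, but not before a nasal consonant → unchanged [e].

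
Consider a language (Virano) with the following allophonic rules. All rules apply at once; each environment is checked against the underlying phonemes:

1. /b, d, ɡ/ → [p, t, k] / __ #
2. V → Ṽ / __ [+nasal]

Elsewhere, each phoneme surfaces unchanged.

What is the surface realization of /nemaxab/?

/n/ (word-initial): no rule targets it → [n].
/e/ (between /n/ and /m/) occurs before a nasal consonant → [ẽ] by rule 2.
/m/ — not in any rule's target class → [m].
/a/ — between /m/ and /x/; rule 2 does not apply here → [a].
/x/ (between /a/ and /a/): no rule targets it → [x].
/a/ (between /x/ and /b/): rule 2 targets it, but not before a nasal consonant → unchanged [a].
/b/ (word-final) occurs word-finally → [p] by rule 1.

[nẽmaxap]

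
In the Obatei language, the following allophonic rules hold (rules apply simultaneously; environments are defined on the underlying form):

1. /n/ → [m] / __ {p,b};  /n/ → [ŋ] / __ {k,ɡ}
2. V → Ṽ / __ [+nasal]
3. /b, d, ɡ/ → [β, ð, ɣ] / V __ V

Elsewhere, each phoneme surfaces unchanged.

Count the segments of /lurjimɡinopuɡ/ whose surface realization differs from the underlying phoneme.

2

Segments that undergo a rule: /i/ → [ĩ] (rule 2); /i/ → [ĩ] (rule 2).
All other segments surface unchanged.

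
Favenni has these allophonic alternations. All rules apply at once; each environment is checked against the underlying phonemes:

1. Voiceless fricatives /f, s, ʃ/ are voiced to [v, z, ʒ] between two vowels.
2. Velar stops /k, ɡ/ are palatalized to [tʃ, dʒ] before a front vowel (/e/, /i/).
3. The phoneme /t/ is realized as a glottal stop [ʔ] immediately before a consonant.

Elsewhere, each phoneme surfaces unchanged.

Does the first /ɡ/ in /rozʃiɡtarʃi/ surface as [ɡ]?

Yes

/ɡ/ (between /i/ and /t/): rule 2 targets it, but not before a front vowel → unchanged [ɡ].
The actual realization is [ɡ], which matches [ɡ].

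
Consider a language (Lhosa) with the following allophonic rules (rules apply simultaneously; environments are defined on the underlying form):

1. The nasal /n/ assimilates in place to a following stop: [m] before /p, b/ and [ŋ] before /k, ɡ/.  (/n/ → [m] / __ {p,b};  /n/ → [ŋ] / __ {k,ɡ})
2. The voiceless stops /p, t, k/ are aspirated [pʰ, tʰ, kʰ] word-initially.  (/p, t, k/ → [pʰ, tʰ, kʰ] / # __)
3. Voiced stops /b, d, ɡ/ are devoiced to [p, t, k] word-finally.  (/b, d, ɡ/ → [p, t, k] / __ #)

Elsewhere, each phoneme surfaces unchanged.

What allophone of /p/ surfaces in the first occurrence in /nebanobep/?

/p/ (word-final) is in the target of rule 2 but the environment (word-initially) is not met → [p].

[p]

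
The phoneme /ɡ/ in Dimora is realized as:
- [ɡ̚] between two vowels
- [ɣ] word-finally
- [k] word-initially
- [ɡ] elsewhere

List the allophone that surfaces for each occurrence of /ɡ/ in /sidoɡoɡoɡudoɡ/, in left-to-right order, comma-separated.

[ɡ̚], [ɡ̚], [ɡ̚], [ɣ]

Occurrence 1 (position 5): between two vowels → [ɡ̚].
Occurrence 2 (position 7): between two vowels → [ɡ̚].
Occurrence 3 (position 9): between two vowels → [ɡ̚].
Occurrence 4 (position 13): word-finally → [ɣ].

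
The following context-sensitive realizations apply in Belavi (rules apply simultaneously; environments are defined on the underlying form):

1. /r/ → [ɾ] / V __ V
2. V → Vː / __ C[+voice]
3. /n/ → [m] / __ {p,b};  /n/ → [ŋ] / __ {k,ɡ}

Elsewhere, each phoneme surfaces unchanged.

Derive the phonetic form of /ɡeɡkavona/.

[ɡeːɡkaːvoːna]

/ɡ/ (word-initial) is unaffected → [ɡ].
/e/ (between /ɡ/ and /ɡ/): before a voiced consonant, so rule 2 applies → [eː].
/ɡ/ — not in any rule's target class → [ɡ].
/k/ stays [k].
/a/ — between /k/ and /v/, before a voiced consonant — surfaces as [aː] (rule 2).
/v/ — not in any rule's target class → [v].
/o/ (between /v/ and /n/) occurs before a voiced consonant → [oː] by rule 2.
/n/ (between /o/ and /a/) fails the environment for rule 3, so it stays [n].
/a/ (word-final) fails the environment for rule 2, so it stays [a].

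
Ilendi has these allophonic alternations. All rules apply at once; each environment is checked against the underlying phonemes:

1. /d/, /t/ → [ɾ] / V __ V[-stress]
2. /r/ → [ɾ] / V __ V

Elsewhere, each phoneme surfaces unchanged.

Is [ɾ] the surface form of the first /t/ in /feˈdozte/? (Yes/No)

No

/t/ (between /z/ and /e/): rule 1 targets it, but not between a vowel and a following unstressed vowel → unchanged [t].
The actual realization is [t], not [ɾ].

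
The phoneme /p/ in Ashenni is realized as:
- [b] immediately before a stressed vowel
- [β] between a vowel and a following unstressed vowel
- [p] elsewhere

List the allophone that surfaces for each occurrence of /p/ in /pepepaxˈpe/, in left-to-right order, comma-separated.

Occurrence 1 (position 1): no conditioning environment matches → elsewhere allophone [p].
Occurrence 2 (position 3): between a vowel and a following unstressed vowel → [β].
Occurrence 3 (position 5): between a vowel and a following unstressed vowel → [β].
Occurrence 4 (position 8): immediately before a stressed vowel → [b].

[p], [β], [β], [b]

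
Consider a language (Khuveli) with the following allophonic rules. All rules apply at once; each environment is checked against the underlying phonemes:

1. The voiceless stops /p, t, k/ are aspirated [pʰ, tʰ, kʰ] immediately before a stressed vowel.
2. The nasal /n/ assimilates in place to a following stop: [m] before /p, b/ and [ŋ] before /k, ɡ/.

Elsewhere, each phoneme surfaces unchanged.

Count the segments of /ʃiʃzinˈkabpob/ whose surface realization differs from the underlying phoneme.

2

Segments that undergo a rule: /n/ → [ŋ] (rule 2); /k/ → [kʰ] (rule 1).
All other segments surface unchanged.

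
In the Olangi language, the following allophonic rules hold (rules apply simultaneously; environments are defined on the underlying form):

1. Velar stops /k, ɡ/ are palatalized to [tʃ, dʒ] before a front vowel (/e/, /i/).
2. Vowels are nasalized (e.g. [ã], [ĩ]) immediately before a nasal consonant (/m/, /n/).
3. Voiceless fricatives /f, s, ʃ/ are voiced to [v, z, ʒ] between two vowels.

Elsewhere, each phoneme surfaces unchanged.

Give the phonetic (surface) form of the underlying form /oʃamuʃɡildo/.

[oʒãmuʃdʒildo]

/o/ (word-initial) fails the environment for rule 2, so it stays [o].
/ʃ/ (between /o/ and /a/): between two vowels, so rule 3 applies → [ʒ].
/a/ (between /ʃ/ and /m/) occurs before a nasal consonant → [ã] by rule 2.
/m/ stays [m].
/u/ (between /m/ and /ʃ/) is in the target of rule 2 but the environment (before a nasal consonant) is not met → [u].
/ʃ/ (between /u/ and /ɡ/) fails the environment for rule 3, so it stays [ʃ].
Rule 1 applies to /ɡ/ (between /ʃ/ and /i/: before a front vowel) → [dʒ].
/i/ — between /ɡ/ and /l/; rule 2 does not apply here → [i].
/l/ (between /i/ and /d/) is unaffected → [l].
/d/ — not in any rule's target class → [d].
/o/ (word-final): rule 2 targets it, but not before a nasal consonant → unchanged [o].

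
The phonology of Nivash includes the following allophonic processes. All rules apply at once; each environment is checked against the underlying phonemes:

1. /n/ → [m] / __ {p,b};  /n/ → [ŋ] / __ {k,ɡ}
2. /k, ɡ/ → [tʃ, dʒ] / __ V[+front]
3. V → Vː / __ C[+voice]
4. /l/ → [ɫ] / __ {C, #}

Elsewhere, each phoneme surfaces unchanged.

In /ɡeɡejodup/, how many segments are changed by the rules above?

Segments that undergo a rule: /ɡ/ → [dʒ] (rule 2); /e/ → [eː] (rule 3); /ɡ/ → [dʒ] (rule 2); /e/ → [eː] (rule 3); /o/ → [oː] (rule 3).
All other segments surface unchanged.

5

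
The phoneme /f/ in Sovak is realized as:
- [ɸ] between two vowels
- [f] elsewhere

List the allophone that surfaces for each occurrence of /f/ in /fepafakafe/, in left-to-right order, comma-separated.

[f], [ɸ], [ɸ]

Occurrence 1 (position 1): no conditioning environment matches → elsewhere allophone [f].
Occurrence 2 (position 5): between two vowels → [ɸ].
Occurrence 3 (position 9): between two vowels → [ɸ].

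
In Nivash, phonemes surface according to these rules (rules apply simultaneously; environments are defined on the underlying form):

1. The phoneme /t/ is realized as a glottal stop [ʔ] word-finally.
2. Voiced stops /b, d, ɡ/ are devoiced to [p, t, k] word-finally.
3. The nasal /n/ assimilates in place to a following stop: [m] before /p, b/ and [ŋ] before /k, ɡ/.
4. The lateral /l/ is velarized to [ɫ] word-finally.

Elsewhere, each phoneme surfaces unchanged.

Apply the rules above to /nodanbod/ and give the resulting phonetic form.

/n/ (word-initial) is in the target of rule 3 but the environment (before a labial or velar stop) is not met → [n].
/o/ (between /n/ and /d/) is unaffected → [o].
/d/ (between /o/ and /a/) is in the target of rule 2 but the environment (word-finally) is not met → [d].
/a/ stays [a].
Rule 3 applies to /n/ (between /a/ and /b/: before a labial or velar stop) → [m].
/b/ (between /n/ and /o/): rule 2 targets it, but not word-finally → unchanged [b].
/o/ — not in any rule's target class → [o].
Rule 2 applies to /d/ (word-final: word-finally) → [t].

[nodambot]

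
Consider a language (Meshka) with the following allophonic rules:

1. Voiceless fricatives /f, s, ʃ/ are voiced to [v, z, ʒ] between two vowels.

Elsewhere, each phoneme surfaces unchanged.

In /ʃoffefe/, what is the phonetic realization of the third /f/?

Rule 1 applies to /f/ (between /e/ and /e/: between two vowels) → [v].

[v]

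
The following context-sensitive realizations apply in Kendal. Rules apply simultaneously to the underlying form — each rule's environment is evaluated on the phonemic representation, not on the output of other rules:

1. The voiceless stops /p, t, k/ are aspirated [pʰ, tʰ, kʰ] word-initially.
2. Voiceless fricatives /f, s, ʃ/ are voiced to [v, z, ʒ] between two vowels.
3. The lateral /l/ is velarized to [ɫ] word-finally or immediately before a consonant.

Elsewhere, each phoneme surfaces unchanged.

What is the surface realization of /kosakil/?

[kʰozakiɫ]

/k/ — word-initial, word-initially — surfaces as [kʰ] (rule 1).
/s/ (between /o/ and /a/) occurs between two vowels → [z] by rule 2.
/k/ — between /a/ and /i/; rule 1 does not apply here → [k].
Rule 3 applies to /l/ (word-final: word-finally or immediately before a consonant) → [ɫ].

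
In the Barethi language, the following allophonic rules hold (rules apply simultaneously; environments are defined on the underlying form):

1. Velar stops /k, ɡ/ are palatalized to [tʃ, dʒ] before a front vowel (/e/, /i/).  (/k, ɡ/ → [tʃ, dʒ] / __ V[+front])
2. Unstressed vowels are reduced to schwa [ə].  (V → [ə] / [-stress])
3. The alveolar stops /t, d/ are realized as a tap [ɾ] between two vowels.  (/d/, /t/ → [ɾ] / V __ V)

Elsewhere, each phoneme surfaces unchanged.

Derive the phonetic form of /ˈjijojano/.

[ˈjijəjənə]

/j/ (word-initial): no rule targets it → [j].
/i/ (between /j/ and /j/) is in the target of rule 2 but the environment (in an unstressed syllable) is not met → [i].
/j/ (between /i/ and /o/) is unaffected → [j].
/o/ meets the environment for rule 2 (in an unstressed syllable) → [ə].
/j/ (between /o/ and /a/): no rule targets it → [j].
/a/ (between /j/ and /n/) occurs in an unstressed syllable → [ə] by rule 2.
/n/ (between /a/ and /o/) is unaffected → [n].
/o/ meets the environment for rule 2 (in an unstressed syllable) → [ə].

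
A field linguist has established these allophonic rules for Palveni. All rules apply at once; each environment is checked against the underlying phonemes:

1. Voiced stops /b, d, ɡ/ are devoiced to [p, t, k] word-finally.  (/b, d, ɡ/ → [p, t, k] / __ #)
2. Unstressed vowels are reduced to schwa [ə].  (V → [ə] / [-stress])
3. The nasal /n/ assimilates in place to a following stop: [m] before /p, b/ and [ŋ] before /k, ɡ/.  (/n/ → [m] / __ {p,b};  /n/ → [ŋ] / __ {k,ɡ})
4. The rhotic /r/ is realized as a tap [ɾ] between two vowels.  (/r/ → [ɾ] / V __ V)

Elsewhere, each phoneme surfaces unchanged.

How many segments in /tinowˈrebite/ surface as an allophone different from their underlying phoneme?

Segments that undergo a rule: /i/ → [ə] (rule 2); /o/ → [ə] (rule 2); /i/ → [ə] (rule 2); /e/ → [ə] (rule 2).
All other segments surface unchanged.

4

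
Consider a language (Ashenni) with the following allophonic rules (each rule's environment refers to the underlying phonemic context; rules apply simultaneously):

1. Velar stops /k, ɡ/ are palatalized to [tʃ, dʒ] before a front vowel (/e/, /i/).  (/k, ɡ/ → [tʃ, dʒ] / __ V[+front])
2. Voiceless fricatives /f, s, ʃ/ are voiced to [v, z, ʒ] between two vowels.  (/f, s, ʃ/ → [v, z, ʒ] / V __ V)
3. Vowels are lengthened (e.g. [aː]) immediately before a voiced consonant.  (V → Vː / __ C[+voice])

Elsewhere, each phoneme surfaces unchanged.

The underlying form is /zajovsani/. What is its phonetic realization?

Rule 3 applies to /a/ (between /z/ and /j/: before a voiced consonant) → [aː].
/o/ (between /j/ and /v/): before a voiced consonant, so rule 3 applies → [oː].
/s/ (between /v/ and /a/) fails the environment for rule 2, so it stays [s].
/a/ meets the environment for rule 3 (before a voiced consonant) → [aː].
/i/ (word-final) fails the environment for rule 3, so it stays [i].

[zaːjoːvsaːni]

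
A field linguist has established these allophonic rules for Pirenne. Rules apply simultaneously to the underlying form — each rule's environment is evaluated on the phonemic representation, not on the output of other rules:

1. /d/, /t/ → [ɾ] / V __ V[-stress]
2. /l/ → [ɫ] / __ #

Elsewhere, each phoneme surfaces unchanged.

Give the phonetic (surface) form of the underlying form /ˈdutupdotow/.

/d/ — word-initial; rule 1 does not apply here → [d].
/u/ (between /d/ and /t/): no rule targets it → [u].
/t/ meets the environment for rule 1 (between a vowel and a following unstressed vowel) → [ɾ].
/u/ (between /t/ and /p/): no rule targets it → [u].
/p/ — not in any rule's target class → [p].
/d/ — between /p/ and /o/; rule 1 does not apply here → [d].
/o/ (between /d/ and /t/): no rule targets it → [o].
/t/ — between /o/ and /o/, between a vowel and a following unstressed vowel — surfaces as [ɾ] (rule 1).
/o/ — not in any rule's target class → [o].
/w/ — not in any rule's target class → [w].

[ˈduɾupdoɾow]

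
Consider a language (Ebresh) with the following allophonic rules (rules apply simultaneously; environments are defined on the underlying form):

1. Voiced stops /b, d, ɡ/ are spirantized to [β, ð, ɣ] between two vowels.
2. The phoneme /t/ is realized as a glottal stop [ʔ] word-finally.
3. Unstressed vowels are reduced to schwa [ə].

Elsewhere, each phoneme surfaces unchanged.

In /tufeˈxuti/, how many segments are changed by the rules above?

Segments that undergo a rule: /u/ → [ə] (rule 3); /e/ → [ə] (rule 3); /i/ → [ə] (rule 3).
All other segments surface unchanged.

3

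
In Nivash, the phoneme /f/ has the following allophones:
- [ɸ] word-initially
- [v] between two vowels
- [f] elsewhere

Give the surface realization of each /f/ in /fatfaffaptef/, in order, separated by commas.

[ɸ], [f], [f], [f], [f]

Occurrence 1 (position 1): word-initially → [ɸ].
Occurrence 2 (position 4): no conditioning environment matches → elsewhere allophone [f].
Occurrence 3 (position 6): no conditioning environment matches → elsewhere allophone [f].
Occurrence 4 (position 7): no conditioning environment matches → elsewhere allophone [f].
Occurrence 5 (position 12): no conditioning environment matches → elsewhere allophone [f].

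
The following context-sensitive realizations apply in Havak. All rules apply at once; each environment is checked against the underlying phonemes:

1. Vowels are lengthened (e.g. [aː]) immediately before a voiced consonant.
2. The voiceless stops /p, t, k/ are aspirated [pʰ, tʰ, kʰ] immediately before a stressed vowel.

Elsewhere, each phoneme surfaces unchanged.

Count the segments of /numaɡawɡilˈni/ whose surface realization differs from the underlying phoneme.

4

Segments that undergo a rule: /u/ → [uː] (rule 1); /a/ → [aː] (rule 1); /a/ → [aː] (rule 1); /i/ → [iː] (rule 1).
All other segments surface unchanged.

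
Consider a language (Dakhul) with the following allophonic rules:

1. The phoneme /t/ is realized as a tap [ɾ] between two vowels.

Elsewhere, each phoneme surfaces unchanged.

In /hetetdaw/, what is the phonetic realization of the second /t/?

/t/ (between /e/ and /d/): rule 1 targets it, but not between two vowels → unchanged [t].

[t]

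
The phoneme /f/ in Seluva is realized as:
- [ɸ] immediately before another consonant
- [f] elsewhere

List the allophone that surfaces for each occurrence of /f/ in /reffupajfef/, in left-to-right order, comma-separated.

Occurrence 1 (position 3): immediately before another consonant → [ɸ].
Occurrence 2 (position 4): no conditioning environment matches → elsewhere allophone [f].
Occurrence 3 (position 9): no conditioning environment matches → elsewhere allophone [f].
Occurrence 4 (position 11): no conditioning environment matches → elsewhere allophone [f].

[ɸ], [f], [f], [f]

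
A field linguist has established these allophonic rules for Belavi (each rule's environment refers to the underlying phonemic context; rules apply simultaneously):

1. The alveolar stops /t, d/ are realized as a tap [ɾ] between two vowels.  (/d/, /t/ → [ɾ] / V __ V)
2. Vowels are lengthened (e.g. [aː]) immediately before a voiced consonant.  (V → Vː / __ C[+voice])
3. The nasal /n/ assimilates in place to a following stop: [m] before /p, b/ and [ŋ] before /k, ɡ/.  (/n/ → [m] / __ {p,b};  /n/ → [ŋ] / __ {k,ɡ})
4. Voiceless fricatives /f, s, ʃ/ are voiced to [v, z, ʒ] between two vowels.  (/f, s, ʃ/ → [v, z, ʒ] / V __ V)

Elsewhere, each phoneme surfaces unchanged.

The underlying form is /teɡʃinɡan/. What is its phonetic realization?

/t/ (word-initial): rule 1 targets it, but not between two vowels → unchanged [t].
/e/ — between /t/ and /ɡ/, before a voiced consonant — surfaces as [eː] (rule 2).
/ʃ/ — between /ɡ/ and /i/; rule 4 does not apply here → [ʃ].
Rule 2 applies to /i/ (between /ʃ/ and /n/: before a voiced consonant) → [iː].
Rule 3 applies to /n/ (between /i/ and /ɡ/: before a labial or velar stop) → [ŋ].
Rule 2 applies to /a/ (between /ɡ/ and /n/: before a voiced consonant) → [aː].
/n/ — word-final; rule 3 does not apply here → [n].

[teːɡʃiːŋɡaːn]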